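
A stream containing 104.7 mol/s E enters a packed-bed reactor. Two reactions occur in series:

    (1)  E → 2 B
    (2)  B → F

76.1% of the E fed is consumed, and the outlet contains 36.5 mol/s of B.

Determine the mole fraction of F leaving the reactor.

0.666

Conversion of E: E consumed = 1ξ₁ = 0.761 × 104.7 → ξ₁ = 79.68 mol/s.
B balance: n_B = 0 + 2ξ₁ − 1ξ₂ = 36.5 → ξ₂ = (2·79.68 − 36.5)/1 = 122.9 mol/s.
Outlet amounts (n = n₀ + Σ ν·ξ):
  E: 104.7 − 1(79.68) = 25.02
  B: 0 + 2(79.68) − 1(122.9) = 36.5
  F: 0 + 1(122.9) = 122.9
Total out = 184.4 mol/s; y_F = 122.9 / 184.4 = 0.6663.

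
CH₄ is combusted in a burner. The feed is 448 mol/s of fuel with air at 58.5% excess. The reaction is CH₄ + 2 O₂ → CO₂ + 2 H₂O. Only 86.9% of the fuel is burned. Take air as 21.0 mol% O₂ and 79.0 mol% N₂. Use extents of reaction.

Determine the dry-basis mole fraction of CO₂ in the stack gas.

Stoichiometric O₂ = 2 × 448 = 896 mol/s; O₂ fed = 896 × 1.585 = 1420 mol/s.
N₂ fed = 1420 × 79/21 = 5343 mol/s.
Fuel reacted = 0.869 × 448 → ξ = 389.3 mol/s.
Outlet (n = n₀ + ν ξ):
  CH₄: 448 − 1(389.3) = 58.69
  O₂: 1420 − 2(389.3) = 641.5
  N₂: 5343 (inert)
  CO₂: 0 + 1(389.3) = 389.3
  H₂O: 0 + 2(389.3) = 778.6
Dry total = 6432 mol/s; y_CO₂ (dry) = 389.3 / 6432 = 0.06053.

0.0605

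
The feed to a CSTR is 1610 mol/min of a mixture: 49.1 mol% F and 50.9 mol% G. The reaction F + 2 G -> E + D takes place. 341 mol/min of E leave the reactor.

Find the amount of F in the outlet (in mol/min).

For E: n = n₀ + 1ξ → 341 = 0 + 1ξ, giving ξ = 341 mol/min.
Outlet amounts (n = n₀ + ν ξ):
  F: 790.5 − 1(341) = 449.5
  G: 819.5 − 2(341) = 137.5
  E: 0 + 1(341) = 341
  D: 0 + 1(341) = 341

450 mol/min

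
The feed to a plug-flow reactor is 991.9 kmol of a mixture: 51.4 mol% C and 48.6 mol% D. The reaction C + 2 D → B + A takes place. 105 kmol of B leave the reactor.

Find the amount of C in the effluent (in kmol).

405 kmol

For B: n = n₀ + 1ξ → 105 = 0 + 1ξ, giving ξ = 105 kmol.
Outlet amounts (n = n₀ + ν ξ):
  C: 509.8 − 1(105) = 404.8
  D: 482.1 − 2(105) = 272.1
  B: 0 + 1(105) = 105
  A: 0 + 1(105) = 105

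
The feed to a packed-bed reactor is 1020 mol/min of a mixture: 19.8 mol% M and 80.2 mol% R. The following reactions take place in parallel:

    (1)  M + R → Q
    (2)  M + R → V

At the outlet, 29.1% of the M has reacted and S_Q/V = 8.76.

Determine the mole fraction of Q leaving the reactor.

Conversion of M: M consumed = 0.291 × 202 = 58.77 mol/min = 1ξ₁ + 1ξ₂.
Selectivity: 1ξ₁ / (1ξ₂) = 8.76 → ξ₁ = 8.76 ξ₂.
Substitute: (1·8.76 + 1) ξ₂ = 58.77 → ξ₂ = 6.022 mol/min, ξ₁ = 52.75 mol/min.
Outlet amounts (n = n₀ + Σ ν·ξ):
  M: 202 − 1(52.75) − 1(6.022) = 143.2
  R: 818 − 1(52.75) − 1(6.022) = 759.3
  Q: 0 + 1(52.75) = 52.75
  V: 0 + 1(6.022) = 6.022
Total out = 961.2 mol/min; y_Q = 52.75 / 961.2 = 0.05488.

0.0549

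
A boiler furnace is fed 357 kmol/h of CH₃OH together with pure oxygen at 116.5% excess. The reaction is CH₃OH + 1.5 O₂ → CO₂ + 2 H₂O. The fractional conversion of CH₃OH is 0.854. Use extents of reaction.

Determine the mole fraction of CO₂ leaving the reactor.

0.183

Stoichiometric O₂ = 1.5 × 357 = 535.5 kmol/h; O₂ fed = 535.5 × 2.165 = 1159 kmol/h.
Fuel reacted = 0.854 × 357 → ξ = 304.9 kmol/h.
Outlet (n = n₀ + ν ξ):
  CH₃OH: 357 − 1(304.9) = 52.12
  O₂: 1159 − 1.5(304.9) = 702
  CO₂: 0 + 1(304.9) = 304.9
  H₂O: 0 + 2(304.9) = 609.8
Total out = 1669 kmol/h; y_CO₂ = 304.9 / 1669 = 0.1827.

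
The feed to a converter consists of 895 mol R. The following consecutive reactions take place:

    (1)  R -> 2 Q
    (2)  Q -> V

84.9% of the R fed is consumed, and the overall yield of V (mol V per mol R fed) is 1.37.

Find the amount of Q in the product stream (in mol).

Conversion of R: R consumed = 1ξ₁ = 0.849 × 895 → ξ₁ = 759.9 mol.
Yield of V: 1ξ₂ / 895 = 1.37 → ξ₂ = 1226 mol.
Outlet amounts (n = n₀ + Σ ν·ξ):
  R: 895 − 1(759.9) = 135.1
  Q: 0 + 2(759.9) − 1(1226) = 293.6
  V: 0 + 1(1226) = 1226

294 mol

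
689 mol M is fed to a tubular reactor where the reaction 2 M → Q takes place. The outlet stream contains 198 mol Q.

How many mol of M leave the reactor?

For Q: n = n₀ + 1ξ → 198 = 0 + 1ξ, giving ξ = 198 mol.
Outlet amounts (n = n₀ + ν ξ):
  M: 689 − 2(198) = 293
  Q: 0 + 1(198) = 198

293 mol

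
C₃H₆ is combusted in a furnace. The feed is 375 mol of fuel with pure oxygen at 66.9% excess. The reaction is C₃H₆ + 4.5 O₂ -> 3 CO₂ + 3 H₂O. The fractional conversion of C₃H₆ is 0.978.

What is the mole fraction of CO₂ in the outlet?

0.326

Stoichiometric O₂ = 4.5 × 375 = 1688 mol; O₂ fed = 1688 × 1.669 = 2816 mol.
Fuel reacted = 0.978 × 375 → ξ = 366.8 mol.
Outlet (n = n₀ + ν ξ):
  C₃H₆: 375 − 1(366.8) = 8.25
  O₂: 2816 − 4.5(366.8) = 1166
  CO₂: 0 + 3(366.8) = 1100
  H₂O: 0 + 3(366.8) = 1100
Total out = 3375 mol; y_CO₂ = 1100 / 3375 = 0.326.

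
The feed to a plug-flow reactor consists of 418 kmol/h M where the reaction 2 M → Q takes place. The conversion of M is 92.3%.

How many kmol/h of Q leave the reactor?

193 kmol/h

M reacted = 0.923 × 418 = 385.8 kmol/h; ν_M = −2, so ξ = 385.8/2 = 192.9 kmol/h.
Outlet amounts (n = n₀ + ν ξ):
  M: 418 − 2(192.9) = 32.19
  Q: 0 + 1(192.9) = 192.9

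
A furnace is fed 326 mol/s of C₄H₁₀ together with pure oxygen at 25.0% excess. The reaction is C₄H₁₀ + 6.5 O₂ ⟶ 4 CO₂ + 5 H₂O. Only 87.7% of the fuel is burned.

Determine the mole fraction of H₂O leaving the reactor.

Stoichiometric O₂ = 6.5 × 326 = 2119 mol/s; O₂ fed = 2119 × 1.250 = 2649 mol/s.
Fuel reacted = 0.877 × 326 → ξ = 285.9 mol/s.
Outlet (n = n₀ + ν ξ):
  C₄H₁₀: 326 − 1(285.9) = 40.1
  O₂: 2649 − 6.5(285.9) = 790.4
  CO₂: 0 + 4(285.9) = 1144
  H₂O: 0 + 5(285.9) = 1430
Total out = 3404 mol/s; y_H₂O = 1430 / 3404 = 0.42.

0.42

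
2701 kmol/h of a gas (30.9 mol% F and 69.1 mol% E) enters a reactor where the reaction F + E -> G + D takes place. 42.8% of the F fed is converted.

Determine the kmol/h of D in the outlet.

F reacted = 0.428 × 834.6 = 357.2 kmol/h; ν_F = −1, so ξ = 357.2/1 = 357.2 kmol/h.
Outlet amounts (n = n₀ + ν ξ):
  F: 834.6 − 1(357.2) = 477.4
  E: 1866 − 1(357.2) = 1509
  G: 0 + 1(357.2) = 357.2
  D: 0 + 1(357.2) = 357.2

357 kmol/h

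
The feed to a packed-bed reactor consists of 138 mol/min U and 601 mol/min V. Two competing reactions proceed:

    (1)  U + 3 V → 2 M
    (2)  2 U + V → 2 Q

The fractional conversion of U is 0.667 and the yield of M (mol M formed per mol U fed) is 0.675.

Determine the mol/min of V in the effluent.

Yield of M: 2ξ₁ / 138 = 0.675 → ξ₁ = 46.58 mol/min.
Conversion of U: 1ξ₁ + 2ξ₂ = 0.667 × 138 = 92.05 → ξ₂ = 22.74 mol/min.
Outlet amounts (n = n₀ + Σ ν·ξ):
  U: 138 − 1(46.58) − 2(22.74) = 45.95
  V: 601 − 3(46.58) − 1(22.74) = 438.5
  M: 0 + 2(46.58) = 93.15
  Q: 0 + 2(22.74) = 45.47

439 mol/min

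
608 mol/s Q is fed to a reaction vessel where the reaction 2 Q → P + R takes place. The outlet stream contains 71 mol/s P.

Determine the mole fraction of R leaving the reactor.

For P: n = n₀ + 1ξ → 71 = 0 + 1ξ, giving ξ = 71 mol/s.
Outlet amounts (n = n₀ + ν ξ):
  Q: 608 − 2(71) = 466
  P: 0 + 1(71) = 71
  R: 0 + 1(71) = 71
Total out = 608 mol/s; y_R = 71 / 608 = 0.1168.

0.117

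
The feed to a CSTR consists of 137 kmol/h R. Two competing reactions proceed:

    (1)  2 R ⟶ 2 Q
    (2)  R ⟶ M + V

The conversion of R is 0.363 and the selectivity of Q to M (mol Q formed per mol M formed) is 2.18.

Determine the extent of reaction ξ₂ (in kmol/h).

ξ₂ = 15.6 kmol/h

Conversion of R: R consumed = 0.363 × 137 = 49.73 kmol/h = 2ξ₁ + 1ξ₂.
Selectivity: 2ξ₁ / (1ξ₂) = 2.18 → ξ₁ = 1.09 ξ₂.
Substitute: (2·1.09 + 1) ξ₂ = 49.73 → ξ₂ = 15.64 kmol/h, ξ₁ = 17.05 kmol/h.
Outlet amounts (n = n₀ + Σ ν·ξ):
  R: 137 − 2(17.05) − 1(15.64) = 87.27
  Q: 0 + 2(17.05) = 34.09
  M: 0 + 1(15.64) = 15.64
  V: 0 + 1(15.64) = 15.64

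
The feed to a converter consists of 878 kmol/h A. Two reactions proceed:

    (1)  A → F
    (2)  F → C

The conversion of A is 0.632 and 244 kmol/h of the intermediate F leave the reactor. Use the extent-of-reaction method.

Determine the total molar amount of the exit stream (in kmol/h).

Conversion of A: A consumed = 1ξ₁ = 0.632 × 878 → ξ₁ = 554.9 kmol/h.
F balance: n_F = 0 + 1ξ₁ − 1ξ₂ = 244 → ξ₂ = (1·554.9 − 244)/1 = 310.9 kmol/h.
Outlet amounts (n = n₀ + Σ ν·ξ):
  A: 878 − 1(554.9) = 323.1
  F: 0 + 1(554.9) − 1(310.9) = 244
  C: 0 + 1(310.9) = 310.9
Total out = 323.1 + 244 + 310.9 = 878 kmol/h.

878 kmol/h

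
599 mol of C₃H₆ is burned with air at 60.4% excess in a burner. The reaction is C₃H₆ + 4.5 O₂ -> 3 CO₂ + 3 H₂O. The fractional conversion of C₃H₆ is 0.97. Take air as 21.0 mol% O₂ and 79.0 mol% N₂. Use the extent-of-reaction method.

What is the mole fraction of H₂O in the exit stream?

0.0812

Stoichiometric O₂ = 4.5 × 599 = 2696 mol; O₂ fed = 2696 × 1.604 = 4324 mol.
N₂ fed = 4324 × 79/21 = 16260 mol.
Fuel reacted = 0.97 × 599 → ξ = 581 mol.
Outlet (n = n₀ + ν ξ):
  C₃H₆: 599 − 1(581) = 17.97
  O₂: 4324 − 4.5(581) = 1709
  N₂: 16260 (inert)
  CO₂: 0 + 3(581) = 1743
  H₂O: 0 + 3(581) = 1743
Total out = 21480 mol; y_H₂O = 1743 / 21480 = 0.08116.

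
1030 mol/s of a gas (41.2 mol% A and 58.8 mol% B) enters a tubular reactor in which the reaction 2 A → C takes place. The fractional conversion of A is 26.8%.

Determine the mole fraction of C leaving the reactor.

A reacted = 0.268 × 424.4 = 113.7 mol/s; ν_A = −2, so ξ = 113.7/2 = 56.86 mol/s.
Outlet amounts (n = n₀ + ν ξ):
  A: 424.4 − 2(56.86) = 310.6
  C: 0 + 1(56.86) = 56.86
  B: 605.6 (inert)
Total out = 973.1 mol/s; y_C = 56.86 / 973.1 = 0.05843.

0.0584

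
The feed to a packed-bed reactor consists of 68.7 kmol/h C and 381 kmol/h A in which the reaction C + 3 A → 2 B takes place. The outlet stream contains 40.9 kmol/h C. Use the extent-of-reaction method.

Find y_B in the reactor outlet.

0.141

For C: n = n₀ − 1ξ → 40.9 = 68.7 − 1ξ, giving ξ = 27.8 kmol/h.
Outlet amounts (n = n₀ + ν ξ):
  C: 68.7 − 1(27.8) = 40.9
  A: 381 − 3(27.8) = 297.6
  B: 0 + 2(27.8) = 55.6
Total out = 394.1 kmol/h; y_B = 55.6 / 394.1 = 0.1411.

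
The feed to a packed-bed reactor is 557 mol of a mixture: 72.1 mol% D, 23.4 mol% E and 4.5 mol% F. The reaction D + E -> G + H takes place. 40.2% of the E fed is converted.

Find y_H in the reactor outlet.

0.0941

E reacted = 0.402 × 130.3 = 52.4 mol; ν_E = −1, so ξ = 52.4/1 = 52.4 mol.
Outlet amounts (n = n₀ + ν ξ):
  D: 401.6 − 1(52.4) = 349.2
  E: 130.3 − 1(52.4) = 77.94
  G: 0 + 1(52.4) = 52.4
  H: 0 + 1(52.4) = 52.4
  F: 25.07 (inert)
Total out = 557 mol; y_H = 52.4 / 557 = 0.09407.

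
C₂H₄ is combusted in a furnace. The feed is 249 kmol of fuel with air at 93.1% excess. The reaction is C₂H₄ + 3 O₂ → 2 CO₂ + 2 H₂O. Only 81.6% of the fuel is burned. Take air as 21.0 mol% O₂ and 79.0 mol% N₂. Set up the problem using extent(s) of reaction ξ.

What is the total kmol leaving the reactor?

Stoichiometric O₂ = 3 × 249 = 747 kmol; O₂ fed = 747 × 1.931 = 1442 kmol.
N₂ fed = 1442 × 79/21 = 5426 kmol.
Fuel reacted = 0.816 × 249 → ξ = 203.2 kmol.
Outlet (n = n₀ + ν ξ):
  C₂H₄: 249 − 1(203.2) = 45.82
  O₂: 1442 − 3(203.2) = 832.9
  N₂: 5426 (inert)
  CO₂: 0 + 2(203.2) = 406.4
  H₂O: 0 + 2(203.2) = 406.4
Total out = 45.82 + 832.9 + 5426 + 406.4 + 406.4 = 7118 kmol.

7120 kmol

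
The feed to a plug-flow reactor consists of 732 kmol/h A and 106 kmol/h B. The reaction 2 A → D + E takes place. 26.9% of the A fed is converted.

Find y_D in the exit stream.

A reacted = 0.269 × 732 = 196.9 kmol/h; ν_A = −2, so ξ = 196.9/2 = 98.45 kmol/h.
Outlet amounts (n = n₀ + ν ξ):
  A: 732 − 2(98.45) = 535.1
  D: 0 + 1(98.45) = 98.45
  E: 0 + 1(98.45) = 98.45
  B: 106 (inert)
Total out = 838 kmol/h; y_D = 98.45 / 838 = 0.1175.

0.117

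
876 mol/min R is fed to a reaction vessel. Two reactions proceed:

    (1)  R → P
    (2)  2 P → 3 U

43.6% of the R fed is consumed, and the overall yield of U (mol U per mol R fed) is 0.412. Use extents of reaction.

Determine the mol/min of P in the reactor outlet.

Conversion of R: R consumed = 1ξ₁ = 0.436 × 876 → ξ₁ = 381.9 mol/min.
Yield of U: 3ξ₂ / 876 = 0.412 → ξ₂ = 120.3 mol/min.
Outlet amounts (n = n₀ + Σ ν·ξ):
  R: 876 − 1(381.9) = 494.1
  P: 0 + 1(381.9) − 2(120.3) = 141.3
  U: 0 + 3(120.3) = 360.9

141 mol/min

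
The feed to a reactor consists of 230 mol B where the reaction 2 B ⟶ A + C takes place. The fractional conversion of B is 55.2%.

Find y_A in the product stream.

B reacted = 0.552 × 230 = 127 mol; ν_B = −2, so ξ = 127/2 = 63.48 mol.
Outlet amounts (n = n₀ + ν ξ):
  B: 230 − 2(63.48) = 103
  A: 0 + 1(63.48) = 63.48
  C: 0 + 1(63.48) = 63.48
Total out = 230 mol; y_A = 63.48 / 230 = 0.276.

0.276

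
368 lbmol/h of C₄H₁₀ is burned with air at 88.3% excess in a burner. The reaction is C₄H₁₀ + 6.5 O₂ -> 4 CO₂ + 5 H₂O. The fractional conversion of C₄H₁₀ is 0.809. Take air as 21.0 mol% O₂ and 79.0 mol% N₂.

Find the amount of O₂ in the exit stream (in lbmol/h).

Stoichiometric O₂ = 6.5 × 368 = 2392 lbmol/h; O₂ fed = 2392 × 1.883 = 4504 lbmol/h.
N₂ fed = 4504 × 79/21 = 16940 lbmol/h.
Fuel reacted = 0.809 × 368 → ξ = 297.7 lbmol/h.
Outlet (n = n₀ + ν ξ):
  C₄H₁₀: 368 − 1(297.7) = 70.29
  O₂: 4504 − 6.5(297.7) = 2569
  N₂: 16940 (inert)
  CO₂: 0 + 4(297.7) = 1191
  H₂O: 0 + 5(297.7) = 1489

2570 lbmol/h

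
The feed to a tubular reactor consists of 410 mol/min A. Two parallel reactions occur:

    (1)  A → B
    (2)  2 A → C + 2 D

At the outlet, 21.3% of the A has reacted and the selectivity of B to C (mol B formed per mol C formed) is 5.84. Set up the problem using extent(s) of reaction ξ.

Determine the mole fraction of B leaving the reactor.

Conversion of A: A consumed = 0.213 × 410 = 87.33 mol/min = 1ξ₁ + 2ξ₂.
Selectivity: 1ξ₁ / (1ξ₂) = 5.84 → ξ₁ = 5.84 ξ₂.
Substitute: (1·5.84 + 2) ξ₂ = 87.33 → ξ₂ = 11.14 mol/min, ξ₁ = 65.05 mol/min.
Outlet amounts (n = n₀ + Σ ν·ξ):
  A: 410 − 1(65.05) − 2(11.14) = 322.7
  B: 0 + 1(65.05) = 65.05
  C: 0 + 1(11.14) = 11.14
  D: 0 + 2(11.14) = 22.28
Total out = 421.1 mol/min; y_B = 65.05 / 421.1 = 0.1545.

0.154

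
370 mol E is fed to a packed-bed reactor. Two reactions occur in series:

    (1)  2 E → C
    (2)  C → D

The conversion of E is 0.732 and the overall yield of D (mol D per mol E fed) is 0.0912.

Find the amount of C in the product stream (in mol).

102 mol

Conversion of E: E consumed = 2ξ₁ = 0.732 × 370 → ξ₁ = 135.4 mol.
Yield of D: 1ξ₂ / 370 = 0.0912 → ξ₂ = 33.74 mol.
Outlet amounts (n = n₀ + Σ ν·ξ):
  E: 370 − 2(135.4) = 99.16
  C: 0 + 1(135.4) − 1(33.74) = 101.7
  D: 0 + 1(33.74) = 33.74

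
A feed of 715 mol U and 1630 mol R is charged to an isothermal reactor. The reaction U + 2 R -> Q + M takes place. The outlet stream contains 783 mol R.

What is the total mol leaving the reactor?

For R: n = n₀ − 2ξ → 783 = 1630 − 2ξ, giving ξ = 423.5 mol.
Outlet amounts (n = n₀ + ν ξ):
  U: 715 − 1(423.5) = 291.5
  R: 1630 − 2(423.5) = 783
  Q: 0 + 1(423.5) = 423.5
  M: 0 + 1(423.5) = 423.5
Total out = 291.5 + 783 + 423.5 + 423.5 = 1922 mol.

1920 mol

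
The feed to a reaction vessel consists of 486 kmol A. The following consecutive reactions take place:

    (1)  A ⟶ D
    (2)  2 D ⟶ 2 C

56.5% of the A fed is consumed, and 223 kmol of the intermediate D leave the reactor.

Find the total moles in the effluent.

486 kmol

Conversion of A: A consumed = 1ξ₁ = 0.565 × 486 → ξ₁ = 274.6 kmol.
D balance: n_D = 0 + 1ξ₁ − 2ξ₂ = 223 → ξ₂ = (1·274.6 − 223)/2 = 25.79 kmol.
Outlet amounts (n = n₀ + Σ ν·ξ):
  A: 486 − 1(274.6) = 211.4
  D: 0 + 1(274.6) − 2(25.79) = 223
  C: 0 + 2(25.79) = 51.59
Total out = 211.4 + 223 + 51.59 = 486 kmol.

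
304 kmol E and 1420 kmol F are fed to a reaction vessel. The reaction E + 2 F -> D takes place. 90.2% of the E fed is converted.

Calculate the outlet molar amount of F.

872 kmol

E reacted = 0.902 × 304 = 274.2 kmol; ν_E = −1, so ξ = 274.2/1 = 274.2 kmol.
Outlet amounts (n = n₀ + ν ξ):
  E: 304 − 1(274.2) = 29.79
  F: 1420 − 2(274.2) = 871.6
  D: 0 + 1(274.2) = 274.2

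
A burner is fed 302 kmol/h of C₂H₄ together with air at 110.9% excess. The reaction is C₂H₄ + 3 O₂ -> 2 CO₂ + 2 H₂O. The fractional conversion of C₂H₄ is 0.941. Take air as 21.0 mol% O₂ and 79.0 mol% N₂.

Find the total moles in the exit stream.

9400 kmol/h

Stoichiometric O₂ = 3 × 302 = 906 kmol/h; O₂ fed = 906 × 2.109 = 1911 kmol/h.
N₂ fed = 1911 × 79/21 = 7188 kmol/h.
Fuel reacted = 0.941 × 302 → ξ = 284.2 kmol/h.
Outlet (n = n₀ + ν ξ):
  C₂H₄: 302 − 1(284.2) = 17.82
  O₂: 1911 − 3(284.2) = 1058
  N₂: 7188 (inert)
  CO₂: 0 + 2(284.2) = 568.4
  H₂O: 0 + 2(284.2) = 568.4
Total out = 17.82 + 1058 + 7188 + 568.4 + 568.4 = 9401 kmol/h.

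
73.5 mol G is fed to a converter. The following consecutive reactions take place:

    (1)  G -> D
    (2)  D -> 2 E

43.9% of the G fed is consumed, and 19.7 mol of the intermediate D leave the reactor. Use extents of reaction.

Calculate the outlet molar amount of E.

25.1 mol

Conversion of G: G consumed = 1ξ₁ = 0.439 × 73.5 → ξ₁ = 32.27 mol.
D balance: n_D = 0 + 1ξ₁ − 1ξ₂ = 19.7 → ξ₂ = (1·32.27 − 19.7)/1 = 12.57 mol.
Outlet amounts (n = n₀ + Σ ν·ξ):
  G: 73.5 − 1(32.27) = 41.23
  D: 0 + 1(32.27) − 1(12.57) = 19.7
  E: 0 + 2(12.57) = 25.13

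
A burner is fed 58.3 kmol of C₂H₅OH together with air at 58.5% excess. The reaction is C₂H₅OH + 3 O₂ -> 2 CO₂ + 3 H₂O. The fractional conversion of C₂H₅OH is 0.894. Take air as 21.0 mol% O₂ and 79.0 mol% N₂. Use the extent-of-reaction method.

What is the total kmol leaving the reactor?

1430 kmol

Stoichiometric O₂ = 3 × 58.3 = 174.9 kmol; O₂ fed = 174.9 × 1.585 = 277.2 kmol.
N₂ fed = 277.2 × 79/21 = 1043 kmol.
Fuel reacted = 0.894 × 58.3 → ξ = 52.12 kmol.
Outlet (n = n₀ + ν ξ):
  C₂H₅OH: 58.3 − 1(52.12) = 6.18
  O₂: 277.2 − 3(52.12) = 120.9
  N₂: 1043 (inert)
  CO₂: 0 + 2(52.12) = 104.2
  H₂O: 0 + 3(52.12) = 156.4
Total out = 6.18 + 120.9 + 1043 + 104.2 + 156.4 = 1430 kmol.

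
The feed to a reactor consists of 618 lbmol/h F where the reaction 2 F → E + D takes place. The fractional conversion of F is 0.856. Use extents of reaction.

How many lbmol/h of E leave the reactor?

F reacted = 0.856 × 618 = 529 lbmol/h; ν_F = −2, so ξ = 529/2 = 264.5 lbmol/h.
Outlet amounts (n = n₀ + ν ξ):
  F: 618 − 2(264.5) = 88.99
  E: 0 + 1(264.5) = 264.5
  D: 0 + 1(264.5) = 264.5

265 lbmol/h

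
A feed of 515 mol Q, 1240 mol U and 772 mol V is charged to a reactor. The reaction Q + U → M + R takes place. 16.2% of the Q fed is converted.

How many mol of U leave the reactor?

1160 mol

Q reacted = 0.162 × 515 = 83.43 mol; ν_Q = −1, so ξ = 83.43/1 = 83.43 mol.
Outlet amounts (n = n₀ + ν ξ):
  Q: 515 − 1(83.43) = 431.6
  U: 1240 − 1(83.43) = 1157
  M: 0 + 1(83.43) = 83.43
  R: 0 + 1(83.43) = 83.43
  V: 772 (inert)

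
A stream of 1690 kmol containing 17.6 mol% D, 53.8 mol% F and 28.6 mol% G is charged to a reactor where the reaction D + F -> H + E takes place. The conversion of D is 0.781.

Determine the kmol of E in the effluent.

D reacted = 0.781 × 297.4 = 232.3 kmol; ν_D = −1, so ξ = 232.3/1 = 232.3 kmol.
Outlet amounts (n = n₀ + ν ξ):
  D: 297.4 − 1(232.3) = 65.14
  F: 909.2 − 1(232.3) = 676.9
  H: 0 + 1(232.3) = 232.3
  E: 0 + 1(232.3) = 232.3
  G: 483.3 (inert)

232 kmol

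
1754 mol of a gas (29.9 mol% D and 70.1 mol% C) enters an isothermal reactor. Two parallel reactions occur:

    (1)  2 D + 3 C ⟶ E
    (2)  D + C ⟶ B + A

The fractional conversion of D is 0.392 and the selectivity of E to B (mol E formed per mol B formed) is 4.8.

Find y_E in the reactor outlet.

Conversion of D: D consumed = 0.392 × 524.4 = 205.6 mol = 2ξ₁ + 1ξ₂.
Selectivity: 1ξ₁ / (1ξ₂) = 4.8 → ξ₁ = 4.8 ξ₂.
Substitute: (2·4.8 + 1) ξ₂ = 205.6 → ξ₂ = 19.39 mol, ξ₁ = 93.09 mol.
Outlet amounts (n = n₀ + Σ ν·ξ):
  D: 524.4 − 2(93.09) − 1(19.39) = 318.9
  C: 1230 − 3(93.09) − 1(19.39) = 930.9
  E: 0 + 1(93.09) = 93.09
  B: 0 + 1(19.39) = 19.39
  A: 0 + 1(19.39) = 19.39
Total out = 1382 mol; y_E = 93.09 / 1382 = 0.06738.

0.0674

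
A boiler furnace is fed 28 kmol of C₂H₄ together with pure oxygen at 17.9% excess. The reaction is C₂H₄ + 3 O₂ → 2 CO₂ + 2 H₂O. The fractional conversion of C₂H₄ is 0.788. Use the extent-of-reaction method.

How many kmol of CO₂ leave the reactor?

44.1 kmol

Stoichiometric O₂ = 3 × 28 = 84 kmol; O₂ fed = 84 × 1.179 = 99.04 kmol.
Fuel reacted = 0.788 × 28 → ξ = 22.06 kmol.
Outlet (n = n₀ + ν ξ):
  C₂H₄: 28 − 1(22.06) = 5.936
  O₂: 99.04 − 3(22.06) = 32.84
  CO₂: 0 + 2(22.06) = 44.13
  H₂O: 0 + 2(22.06) = 44.13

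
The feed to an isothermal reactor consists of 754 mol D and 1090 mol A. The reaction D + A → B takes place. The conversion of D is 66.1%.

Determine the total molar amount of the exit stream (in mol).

1350 mol

D reacted = 0.661 × 754 = 498.4 mol; ν_D = −1, so ξ = 498.4/1 = 498.4 mol.
Outlet amounts (n = n₀ + ν ξ):
  D: 754 − 1(498.4) = 255.6
  A: 1090 − 1(498.4) = 591.6
  B: 0 + 1(498.4) = 498.4
Total out = 255.6 + 591.6 + 498.4 = 1346 mol.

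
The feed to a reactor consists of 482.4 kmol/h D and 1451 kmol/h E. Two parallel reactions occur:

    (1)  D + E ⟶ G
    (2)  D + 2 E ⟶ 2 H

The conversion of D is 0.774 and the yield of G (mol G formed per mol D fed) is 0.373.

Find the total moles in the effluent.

1560 kmol/h

Yield of G: 1ξ₁ / 482.4 = 0.373 → ξ₁ = 179.9 kmol/h.
Conversion of D: 1ξ₁ + 1ξ₂ = 0.774 × 482.4 = 373.4 → ξ₂ = 193.4 kmol/h.
Outlet amounts (n = n₀ + Σ ν·ξ):
  D: 482.4 − 1(179.9) − 1(193.4) = 109
  E: 1451 − 1(179.9) − 2(193.4) = 884.2
  G: 0 + 1(179.9) = 179.9
  H: 0 + 2(193.4) = 386.9
Total out = 109 + 884.2 + 179.9 + 386.9 = 1560 kmol/h.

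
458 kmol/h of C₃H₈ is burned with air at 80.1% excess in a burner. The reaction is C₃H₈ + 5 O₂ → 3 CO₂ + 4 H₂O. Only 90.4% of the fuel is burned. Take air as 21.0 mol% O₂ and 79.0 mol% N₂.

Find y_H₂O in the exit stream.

0.0807

Stoichiometric O₂ = 5 × 458 = 2290 kmol/h; O₂ fed = 2290 × 1.801 = 4124 kmol/h.
N₂ fed = 4124 × 79/21 = 15520 kmol/h.
Fuel reacted = 0.904 × 458 → ξ = 414 kmol/h.
Outlet (n = n₀ + ν ξ):
  C₃H₈: 458 − 1(414) = 43.97
  O₂: 4124 − 5(414) = 2054
  N₂: 15520 (inert)
  CO₂: 0 + 3(414) = 1242
  H₂O: 0 + 4(414) = 1656
Total out = 20510 kmol/h; y_H₂O = 1656 / 20510 = 0.08074.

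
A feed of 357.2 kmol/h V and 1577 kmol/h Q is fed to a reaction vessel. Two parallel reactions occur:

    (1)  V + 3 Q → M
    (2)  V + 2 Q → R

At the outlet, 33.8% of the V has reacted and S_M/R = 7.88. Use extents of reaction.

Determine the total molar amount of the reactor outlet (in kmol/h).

Conversion of V: V consumed = 0.338 × 357.2 = 120.7 kmol/h = 1ξ₁ + 1ξ₂.
Selectivity: 1ξ₁ / (1ξ₂) = 7.88 → ξ₁ = 7.88 ξ₂.
Substitute: (1·7.88 + 1) ξ₂ = 120.7 → ξ₂ = 13.6 kmol/h, ξ₁ = 107.1 kmol/h.
Outlet amounts (n = n₀ + Σ ν·ξ):
  V: 357.2 − 1(107.1) − 1(13.6) = 236.5
  Q: 1577 − 3(107.1) − 2(13.6) = 1228
  M: 0 + 1(107.1) = 107.1
  R: 0 + 1(13.6) = 13.6
Total out = 236.5 + 1228 + 107.1 + 13.6 = 1586 kmol/h.

1590 kmol/h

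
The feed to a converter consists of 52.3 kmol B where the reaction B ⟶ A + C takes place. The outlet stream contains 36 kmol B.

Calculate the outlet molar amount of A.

For B: n = n₀ − 1ξ → 36 = 52.3 − 1ξ, giving ξ = 16.3 kmol.
Outlet amounts (n = n₀ + ν ξ):
  B: 52.3 − 1(16.3) = 36
  A: 0 + 1(16.3) = 16.3
  C: 0 + 1(16.3) = 16.3

16.3 kmol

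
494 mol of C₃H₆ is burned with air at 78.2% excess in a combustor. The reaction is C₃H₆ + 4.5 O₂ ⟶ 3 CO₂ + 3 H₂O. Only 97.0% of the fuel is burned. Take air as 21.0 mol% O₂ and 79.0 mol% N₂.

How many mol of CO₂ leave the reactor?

Stoichiometric O₂ = 4.5 × 494 = 2223 mol; O₂ fed = 2223 × 1.782 = 3961 mol.
N₂ fed = 3961 × 79/21 = 14900 mol.
Fuel reacted = 0.97 × 494 → ξ = 479.2 mol.
Outlet (n = n₀ + ν ξ):
  C₃H₆: 494 − 1(479.2) = 14.82
  O₂: 3961 − 4.5(479.2) = 1805
  N₂: 14900 (inert)
  CO₂: 0 + 3(479.2) = 1438
  H₂O: 0 + 3(479.2) = 1438

1440 mol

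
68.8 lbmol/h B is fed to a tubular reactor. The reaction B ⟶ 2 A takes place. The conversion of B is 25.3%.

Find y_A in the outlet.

B reacted = 0.253 × 68.8 = 17.41 lbmol/h; ν_B = −1, so ξ = 17.41/1 = 17.41 lbmol/h.
Outlet amounts (n = n₀ + ν ξ):
  B: 68.8 − 1(17.41) = 51.39
  A: 0 + 2(17.41) = 34.81
Total out = 86.21 lbmol/h; y_A = 34.81 / 86.21 = 0.4038.

0.404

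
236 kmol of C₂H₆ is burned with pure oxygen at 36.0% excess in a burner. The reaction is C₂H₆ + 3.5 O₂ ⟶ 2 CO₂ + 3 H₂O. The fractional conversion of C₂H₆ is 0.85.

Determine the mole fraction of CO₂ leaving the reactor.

0.275

Stoichiometric O₂ = 3.5 × 236 = 826 kmol; O₂ fed = 826 × 1.360 = 1123 kmol.
Fuel reacted = 0.85 × 236 → ξ = 200.6 kmol.
Outlet (n = n₀ + ν ξ):
  C₂H₆: 236 − 1(200.6) = 35.4
  O₂: 1123 − 3.5(200.6) = 421.3
  CO₂: 0 + 2(200.6) = 401.2
  H₂O: 0 + 3(200.6) = 601.8
Total out = 1460 kmol; y_CO₂ = 401.2 / 1460 = 0.2749.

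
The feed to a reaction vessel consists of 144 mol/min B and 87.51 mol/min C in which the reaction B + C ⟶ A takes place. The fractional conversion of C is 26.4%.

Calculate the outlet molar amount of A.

C reacted = 0.264 × 87.51 = 23.1 mol/min; ν_C = −1, so ξ = 23.1/1 = 23.1 mol/min.
Outlet amounts (n = n₀ + ν ξ):
  B: 144 − 1(23.1) = 120.9
  C: 87.51 − 1(23.1) = 64.41
  A: 0 + 1(23.1) = 23.1

23.1 mol/min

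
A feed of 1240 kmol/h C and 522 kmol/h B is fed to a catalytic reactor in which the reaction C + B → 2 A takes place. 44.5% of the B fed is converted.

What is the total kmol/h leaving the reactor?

1760 kmol/h

B reacted = 0.445 × 522 = 232.3 kmol/h; ν_B = −1, so ξ = 232.3/1 = 232.3 kmol/h.
Outlet amounts (n = n₀ + ν ξ):
  C: 1240 − 1(232.3) = 1008
  B: 522 − 1(232.3) = 289.7
  A: 0 + 2(232.3) = 464.6
Total out = 1008 + 289.7 + 464.6 = 1762 kmol/h.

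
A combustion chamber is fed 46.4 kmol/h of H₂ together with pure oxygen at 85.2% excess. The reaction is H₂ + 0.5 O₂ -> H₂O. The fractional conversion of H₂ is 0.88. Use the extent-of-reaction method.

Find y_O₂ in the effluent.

0.327

Stoichiometric O₂ = 0.5 × 46.4 = 23.2 kmol/h; O₂ fed = 23.2 × 1.852 = 42.97 kmol/h.
Fuel reacted = 0.88 × 46.4 → ξ = 40.83 kmol/h.
Outlet (n = n₀ + ν ξ):
  H₂: 46.4 − 1(40.83) = 5.568
  O₂: 42.97 − 0.5(40.83) = 22.55
  H₂O: 0 + 1(40.83) = 40.83
Total out = 68.95 kmol/h; y_O₂ = 22.55 / 68.95 = 0.3271.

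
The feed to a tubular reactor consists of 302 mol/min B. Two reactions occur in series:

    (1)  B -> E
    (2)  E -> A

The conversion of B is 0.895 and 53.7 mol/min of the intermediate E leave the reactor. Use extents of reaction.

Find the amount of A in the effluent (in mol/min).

217 mol/min

Conversion of B: B consumed = 1ξ₁ = 0.895 × 302 → ξ₁ = 270.3 mol/min.
E balance: n_E = 0 + 1ξ₁ − 1ξ₂ = 53.7 → ξ₂ = (1·270.3 − 53.7)/1 = 216.6 mol/min.
Outlet amounts (n = n₀ + Σ ν·ξ):
  B: 302 − 1(270.3) = 31.71
  E: 0 + 1(270.3) − 1(216.6) = 53.7
  A: 0 + 1(216.6) = 216.6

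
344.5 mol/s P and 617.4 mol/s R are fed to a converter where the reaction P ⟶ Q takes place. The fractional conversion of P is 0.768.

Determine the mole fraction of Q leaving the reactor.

P reacted = 0.768 × 344.5 = 264.6 mol/s; ν_P = −1, so ξ = 264.6/1 = 264.6 mol/s.
Outlet amounts (n = n₀ + ν ξ):
  P: 344.5 − 1(264.6) = 79.92
  Q: 0 + 1(264.6) = 264.6
  R: 617.4 (inert)
Total out = 961.9 mol/s; y_Q = 264.6 / 961.9 = 0.2751.

0.275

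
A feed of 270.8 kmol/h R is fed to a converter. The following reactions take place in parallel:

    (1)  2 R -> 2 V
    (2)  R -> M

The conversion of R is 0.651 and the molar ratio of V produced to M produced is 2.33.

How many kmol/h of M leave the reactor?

Conversion of R: R consumed = 0.651 × 270.8 = 176.3 kmol/h = 2ξ₁ + 1ξ₂.
Selectivity: 2ξ₁ / (1ξ₂) = 2.33 → ξ₁ = 1.165 ξ₂.
Substitute: (2·1.165 + 1) ξ₂ = 176.3 → ξ₂ = 52.94 kmol/h, ξ₁ = 61.68 kmol/h.
Outlet amounts (n = n₀ + Σ ν·ξ):
  R: 270.8 − 2(61.68) − 1(52.94) = 94.51
  V: 0 + 2(61.68) = 123.4
  M: 0 + 1(52.94) = 52.94

52.9 kmol/h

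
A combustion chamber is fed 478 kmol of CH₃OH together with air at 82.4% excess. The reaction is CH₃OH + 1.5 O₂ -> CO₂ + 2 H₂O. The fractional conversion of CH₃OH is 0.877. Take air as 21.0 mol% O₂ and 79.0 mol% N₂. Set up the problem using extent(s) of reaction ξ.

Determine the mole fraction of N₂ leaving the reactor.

Stoichiometric O₂ = 1.5 × 478 = 717 kmol; O₂ fed = 717 × 1.824 = 1308 kmol.
N₂ fed = 1308 × 79/21 = 4920 kmol.
Fuel reacted = 0.877 × 478 → ξ = 419.2 kmol.
Outlet (n = n₀ + ν ξ):
  CH₃OH: 478 − 1(419.2) = 58.79
  O₂: 1308 − 1.5(419.2) = 679
  N₂: 4920 (inert)
  CO₂: 0 + 1(419.2) = 419.2
  H₂O: 0 + 2(419.2) = 838.4
Total out = 6915 kmol; y_N₂ = 4920 / 6915 = 0.7114.

0.711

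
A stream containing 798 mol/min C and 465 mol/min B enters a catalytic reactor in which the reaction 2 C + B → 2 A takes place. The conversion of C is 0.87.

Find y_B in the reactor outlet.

0.129

C reacted = 0.87 × 798 = 694.3 mol/min; ν_C = −2, so ξ = 694.3/2 = 347.1 mol/min.
Outlet amounts (n = n₀ + ν ξ):
  C: 798 − 2(347.1) = 103.7
  B: 465 − 1(347.1) = 117.9
  A: 0 + 2(347.1) = 694.3
Total out = 915.9 mol/min; y_B = 117.9 / 915.9 = 0.1287.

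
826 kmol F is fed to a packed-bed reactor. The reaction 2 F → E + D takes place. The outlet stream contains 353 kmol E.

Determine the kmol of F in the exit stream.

120 kmol

For E: n = n₀ + 1ξ → 353 = 0 + 1ξ, giving ξ = 353 kmol.
Outlet amounts (n = n₀ + ν ξ):
  F: 826 − 2(353) = 120
  E: 0 + 1(353) = 353
  D: 0 + 1(353) = 353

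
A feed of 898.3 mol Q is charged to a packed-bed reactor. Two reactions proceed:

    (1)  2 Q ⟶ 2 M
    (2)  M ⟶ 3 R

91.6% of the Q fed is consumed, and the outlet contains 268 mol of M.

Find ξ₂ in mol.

Conversion of Q: Q consumed = 2ξ₁ = 0.916 × 898.3 → ξ₁ = 411.4 mol.
M balance: n_M = 0 + 2ξ₁ − 1ξ₂ = 268 → ξ₂ = (2·411.4 − 268)/1 = 554.8 mol.
Outlet amounts (n = n₀ + Σ ν·ξ):
  Q: 898.3 − 2(411.4) = 75.46
  M: 0 + 2(411.4) − 1(554.8) = 268
  R: 0 + 3(554.8) = 1665

ξ₂ = 555 mol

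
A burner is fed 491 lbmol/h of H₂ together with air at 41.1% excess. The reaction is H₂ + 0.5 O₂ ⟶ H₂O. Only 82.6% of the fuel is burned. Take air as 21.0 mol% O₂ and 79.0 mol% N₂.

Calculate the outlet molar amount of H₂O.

Stoichiometric O₂ = 0.5 × 491 = 245.5 lbmol/h; O₂ fed = 245.5 × 1.411 = 346.4 lbmol/h.
N₂ fed = 346.4 × 79/21 = 1303 lbmol/h.
Fuel reacted = 0.826 × 491 → ξ = 405.6 lbmol/h.
Outlet (n = n₀ + ν ξ):
  H₂: 491 − 1(405.6) = 85.43
  O₂: 346.4 − 0.5(405.6) = 143.6
  N₂: 1303 (inert)
  H₂O: 0 + 1(405.6) = 405.6

406 lbmol/h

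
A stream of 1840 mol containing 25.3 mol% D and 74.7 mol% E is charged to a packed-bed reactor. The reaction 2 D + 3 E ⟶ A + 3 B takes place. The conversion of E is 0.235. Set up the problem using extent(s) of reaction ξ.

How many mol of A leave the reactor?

E reacted = 0.235 × 1374 = 323 mol; ν_E = −3, so ξ = 323/3 = 107.7 mol.
Outlet amounts (n = n₀ + ν ξ):
  D: 465.5 − 2(107.7) = 250.2
  E: 1374 − 3(107.7) = 1051
  A: 0 + 1(107.7) = 107.7
  B: 0 + 3(107.7) = 323

108 mol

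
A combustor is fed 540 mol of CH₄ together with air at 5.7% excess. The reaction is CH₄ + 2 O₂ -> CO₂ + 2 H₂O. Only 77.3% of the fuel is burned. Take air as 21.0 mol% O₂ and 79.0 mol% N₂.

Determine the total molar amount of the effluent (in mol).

5980 mol

Stoichiometric O₂ = 2 × 540 = 1080 mol; O₂ fed = 1080 × 1.057 = 1142 mol.
N₂ fed = 1142 × 79/21 = 4294 mol.
Fuel reacted = 0.773 × 540 → ξ = 417.4 mol.
Outlet (n = n₀ + ν ξ):
  CH₄: 540 − 1(417.4) = 122.6
  O₂: 1142 − 2(417.4) = 306.7
  N₂: 4294 (inert)
  CO₂: 0 + 1(417.4) = 417.4
  H₂O: 0 + 2(417.4) = 834.8
Total out = 122.6 + 306.7 + 4294 + 417.4 + 834.8 = 5976 mol.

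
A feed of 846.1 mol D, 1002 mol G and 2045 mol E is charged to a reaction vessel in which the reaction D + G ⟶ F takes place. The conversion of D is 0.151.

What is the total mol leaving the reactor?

3770 mol

D reacted = 0.151 × 846.1 = 127.8 mol; ν_D = −1, so ξ = 127.8/1 = 127.8 mol.
Outlet amounts (n = n₀ + ν ξ):
  D: 846.1 − 1(127.8) = 718.3
  G: 1002 − 1(127.8) = 874.2
  F: 0 + 1(127.8) = 127.8
  E: 2045 (inert)
Total out = 718.3 + 874.2 + 127.8 + 2045 = 3765 mol.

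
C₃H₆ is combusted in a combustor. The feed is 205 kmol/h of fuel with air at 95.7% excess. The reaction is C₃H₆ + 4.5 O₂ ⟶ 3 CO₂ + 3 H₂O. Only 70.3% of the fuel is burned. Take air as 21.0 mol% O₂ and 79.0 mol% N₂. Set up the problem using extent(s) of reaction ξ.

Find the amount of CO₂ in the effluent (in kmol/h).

432 kmol/h

Stoichiometric O₂ = 4.5 × 205 = 922.5 kmol/h; O₂ fed = 922.5 × 1.957 = 1805 kmol/h.
N₂ fed = 1805 × 79/21 = 6791 kmol/h.
Fuel reacted = 0.703 × 205 → ξ = 144.1 kmol/h.
Outlet (n = n₀ + ν ξ):
  C₃H₆: 205 − 1(144.1) = 60.89
  O₂: 1805 − 4.5(144.1) = 1157
  N₂: 6791 (inert)
  CO₂: 0 + 3(144.1) = 432.3
  H₂O: 0 + 3(144.1) = 432.3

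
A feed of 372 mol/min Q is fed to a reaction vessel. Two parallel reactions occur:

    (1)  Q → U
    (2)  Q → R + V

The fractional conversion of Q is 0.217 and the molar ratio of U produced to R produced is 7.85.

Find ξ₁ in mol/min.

ξ₁ = 71.6 mol/min

Conversion of Q: Q consumed = 0.217 × 372 = 80.72 mol/min = 1ξ₁ + 1ξ₂.
Selectivity: 1ξ₁ / (1ξ₂) = 7.85 → ξ₁ = 7.85 ξ₂.
Substitute: (1·7.85 + 1) ξ₂ = 80.72 → ξ₂ = 9.121 mol/min, ξ₁ = 71.6 mol/min.
Outlet amounts (n = n₀ + Σ ν·ξ):
  Q: 372 − 1(71.6) − 1(9.121) = 291.3
  U: 0 + 1(71.6) = 71.6
  R: 0 + 1(9.121) = 9.121
  V: 0 + 1(9.121) = 9.121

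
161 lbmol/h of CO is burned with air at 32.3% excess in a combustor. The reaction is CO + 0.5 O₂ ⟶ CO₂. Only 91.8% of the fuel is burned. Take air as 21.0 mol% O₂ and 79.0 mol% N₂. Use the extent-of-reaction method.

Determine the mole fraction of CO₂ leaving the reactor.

0.249

Stoichiometric O₂ = 0.5 × 161 = 80.5 lbmol/h; O₂ fed = 80.5 × 1.323 = 106.5 lbmol/h.
N₂ fed = 106.5 × 79/21 = 400.6 lbmol/h.
Fuel reacted = 0.918 × 161 → ξ = 147.8 lbmol/h.
Outlet (n = n₀ + ν ξ):
  CO: 161 − 1(147.8) = 13.2
  O₂: 106.5 − 0.5(147.8) = 32.6
  N₂: 400.6 (inert)
  CO₂: 0 + 1(147.8) = 147.8
Total out = 594.3 lbmol/h; y_CO₂ = 147.8 / 594.3 = 0.2487.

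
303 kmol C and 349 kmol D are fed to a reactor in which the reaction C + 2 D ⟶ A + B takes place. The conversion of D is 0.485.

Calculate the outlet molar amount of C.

D reacted = 0.485 × 349 = 169.3 kmol; ν_D = −2, so ξ = 169.3/2 = 84.63 kmol.
Outlet amounts (n = n₀ + ν ξ):
  C: 303 − 1(84.63) = 218.4
  D: 349 − 2(84.63) = 179.7
  A: 0 + 1(84.63) = 84.63
  B: 0 + 1(84.63) = 84.63

218 kmol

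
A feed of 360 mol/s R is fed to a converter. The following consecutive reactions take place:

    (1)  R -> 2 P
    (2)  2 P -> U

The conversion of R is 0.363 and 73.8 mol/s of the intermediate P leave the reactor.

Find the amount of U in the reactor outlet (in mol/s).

93.8 mol/s

Conversion of R: R consumed = 1ξ₁ = 0.363 × 360 → ξ₁ = 130.7 mol/s.
P balance: n_P = 0 + 2ξ₁ − 2ξ₂ = 73.8 → ξ₂ = (2·130.7 − 73.8)/2 = 93.78 mol/s.
Outlet amounts (n = n₀ + Σ ν·ξ):
  R: 360 − 1(130.7) = 229.3
  P: 0 + 2(130.7) − 2(93.78) = 73.8
  U: 0 + 1(93.78) = 93.78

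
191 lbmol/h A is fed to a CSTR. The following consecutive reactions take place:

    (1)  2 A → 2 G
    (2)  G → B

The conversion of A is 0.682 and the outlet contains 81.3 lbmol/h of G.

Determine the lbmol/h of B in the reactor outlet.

49 lbmol/h

Conversion of A: A consumed = 2ξ₁ = 0.682 × 191 → ξ₁ = 65.13 lbmol/h.
G balance: n_G = 0 + 2ξ₁ − 1ξ₂ = 81.3 → ξ₂ = (2·65.13 − 81.3)/1 = 48.96 lbmol/h.
Outlet amounts (n = n₀ + Σ ν·ξ):
  A: 191 − 2(65.13) = 60.74
  G: 0 + 2(65.13) − 1(48.96) = 81.3
  B: 0 + 1(48.96) = 48.96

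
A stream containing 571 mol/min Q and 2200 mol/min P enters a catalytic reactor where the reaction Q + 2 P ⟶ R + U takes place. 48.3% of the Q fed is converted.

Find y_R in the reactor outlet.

Q reacted = 0.483 × 571 = 275.8 mol/min; ν_Q = −1, so ξ = 275.8/1 = 275.8 mol/min.
Outlet amounts (n = n₀ + ν ξ):
  Q: 571 − 1(275.8) = 295.2
  P: 2200 − 2(275.8) = 1648
  R: 0 + 1(275.8) = 275.8
  U: 0 + 1(275.8) = 275.8
Total out = 2495 mol/min; y_R = 275.8 / 2495 = 0.1105.

0.111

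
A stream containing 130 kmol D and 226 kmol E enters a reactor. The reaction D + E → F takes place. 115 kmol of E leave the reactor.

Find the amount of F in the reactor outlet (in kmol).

For E: n = n₀ − 1ξ → 115 = 226 − 1ξ, giving ξ = 111 kmol.
Outlet amounts (n = n₀ + ν ξ):
  D: 130 − 1(111) = 19
  E: 226 − 1(111) = 115
  F: 0 + 1(111) = 111

111 kmol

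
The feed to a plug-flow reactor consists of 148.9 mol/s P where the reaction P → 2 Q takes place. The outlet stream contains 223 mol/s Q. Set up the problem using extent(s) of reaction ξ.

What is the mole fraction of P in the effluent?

0.144

For Q: n = n₀ + 2ξ → 223 = 0 + 2ξ, giving ξ = 111.5 mol/s.
Outlet amounts (n = n₀ + ν ξ):
  P: 148.9 − 1(111.5) = 37.4
  Q: 0 + 2(111.5) = 223
Total out = 260.4 mol/s; y_P = 37.4 / 260.4 = 0.1436.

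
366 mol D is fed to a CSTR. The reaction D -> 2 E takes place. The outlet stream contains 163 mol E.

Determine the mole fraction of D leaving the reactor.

0.636

For E: n = n₀ + 2ξ → 163 = 0 + 2ξ, giving ξ = 81.5 mol.
Outlet amounts (n = n₀ + ν ξ):
  D: 366 − 1(81.5) = 284.5
  E: 0 + 2(81.5) = 163
Total out = 447.5 mol; y_D = 284.5 / 447.5 = 0.6358.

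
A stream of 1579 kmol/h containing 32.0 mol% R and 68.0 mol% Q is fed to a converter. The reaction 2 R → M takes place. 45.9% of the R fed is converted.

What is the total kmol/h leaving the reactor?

R reacted = 0.459 × 505.3 = 231.9 kmol/h; ν_R = −2, so ξ = 231.9/2 = 116 kmol/h.
Outlet amounts (n = n₀ + ν ξ):
  R: 505.3 − 2(116) = 273.4
  M: 0 + 1(116) = 116
  Q: 1074 (inert)
Total out = 273.4 + 116 + 1074 = 1463 kmol/h.

1460 kmol/h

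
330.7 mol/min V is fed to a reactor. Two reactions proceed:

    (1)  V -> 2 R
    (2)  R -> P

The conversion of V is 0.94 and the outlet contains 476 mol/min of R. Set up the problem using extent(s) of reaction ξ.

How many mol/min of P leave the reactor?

Conversion of V: V consumed = 1ξ₁ = 0.94 × 330.7 → ξ₁ = 310.9 mol/min.
R balance: n_R = 0 + 2ξ₁ − 1ξ₂ = 476 → ξ₂ = (2·310.9 − 476)/1 = 145.7 mol/min.
Outlet amounts (n = n₀ + Σ ν·ξ):
  V: 330.7 − 1(310.9) = 19.84
  R: 0 + 2(310.9) − 1(145.7) = 476
  P: 0 + 1(145.7) = 145.7

146 mol/min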